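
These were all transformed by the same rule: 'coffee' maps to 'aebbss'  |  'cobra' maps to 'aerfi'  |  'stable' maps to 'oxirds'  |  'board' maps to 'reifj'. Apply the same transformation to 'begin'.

c(2)→a(0) and o(14)→e(4) fit y≡9x+8 (mod 26); the inverse of 9 mod 26 is 3. Treating letters as 0–25, the rule is x ↦ 9x + 8 (mod 26).
On begin: b(1)→9·1+8≡17=r; e(4)→9·4+8≡18=s; g(6)→9·6+8≡10=k; i(8)→9·8+8≡2=c; n(13)→9·13+8≡21=v (all mod 26).

rskcv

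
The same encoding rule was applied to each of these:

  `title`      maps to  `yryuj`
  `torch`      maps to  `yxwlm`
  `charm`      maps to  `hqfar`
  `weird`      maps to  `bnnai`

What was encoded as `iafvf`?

drama

It's a Vigenère-style cipher with numeric key [5,9]: position i shifts by key[i mod 2].
Reversing it on iafvf: i−5=d, a−9=r, f−5=a, v−9=m, f−5=a.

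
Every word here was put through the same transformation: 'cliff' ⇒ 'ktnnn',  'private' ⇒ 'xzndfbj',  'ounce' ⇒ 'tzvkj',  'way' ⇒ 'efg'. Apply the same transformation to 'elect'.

jtjkb

The shift depends on letter class: consonant c→k is +8, but vowel i→n is +5. Two shifts are in play — +5 for a/e/i/o/u, +8 for every other letter.
For elect: e(vowel)+5=j, l(cons)+8=t, e(vowel)+5=j, c(cons)+8=k, t(cons)+8=b.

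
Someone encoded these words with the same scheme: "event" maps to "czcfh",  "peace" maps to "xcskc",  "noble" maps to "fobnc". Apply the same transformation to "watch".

Treating letters as 0–25, the rule is x ↦ 9x + 18 (mod 26).
Applying it to watch: w(22)→9·22+18≡8=i; a(0)→9·0+18≡18=s; t(19)→9·19+18≡7=h; c(2)→9·2+18≡10=k; h(7)→9·7+18≡3=d (all mod 26).

ishkd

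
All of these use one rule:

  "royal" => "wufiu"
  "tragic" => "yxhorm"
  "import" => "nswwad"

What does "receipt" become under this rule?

Letter i (0-indexed) is shifted by i+5, so successive shifts are 5, 6, 7, ….
Applying it to receipt: r+5=w, e+6=k, c+7=j, e+8=m, i+9=r, p+10=z, t+11=e.

wkjmrze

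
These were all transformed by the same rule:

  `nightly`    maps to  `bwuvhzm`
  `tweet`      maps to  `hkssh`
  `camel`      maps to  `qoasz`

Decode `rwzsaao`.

dilemma

Compare letters: n→b is +14, i→w is +14, g→u is +14 — a constant shift. Each letter is shifted forward by 14 in the alphabet (a Caesar shift of +14).
Reversing it on rwzsaao: r−14=d, w−14=i, z−14=l, s−14=e, a−14=m, a−14=m, o−14=a.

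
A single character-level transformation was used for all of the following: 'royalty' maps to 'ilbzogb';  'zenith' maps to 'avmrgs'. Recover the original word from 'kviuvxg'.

perfect

Letters are reflected about the middle of the alphabet (position → 25−position): Atbash.
Decoding kviuvxg: k↔p, v↔e, i↔r, u↔f, v↔e, x↔c, g↔t.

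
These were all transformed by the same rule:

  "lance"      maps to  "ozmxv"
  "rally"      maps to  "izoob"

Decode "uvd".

This is the alphabet-reversal cipher (Atbash): a becomes z, b becomes y, etc.
Reversing it on uvd: u↔f, v↔e, d↔w.

few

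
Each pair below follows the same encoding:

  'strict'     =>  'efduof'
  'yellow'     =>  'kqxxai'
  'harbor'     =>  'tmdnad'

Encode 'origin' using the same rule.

Compare letters: s→e is +12, t→f is +12, r→d is +12 — a constant shift. It's a constant shift of +12 (ROT12).
For origin: o+12=a, r+12=d, i+12=u, g+12=s, i+12=u, n+12=z.

adusuz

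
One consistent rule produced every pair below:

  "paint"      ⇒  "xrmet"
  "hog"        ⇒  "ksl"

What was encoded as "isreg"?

canoe

The output letters match the input read backwards, each shifted +4: paint reversed is tniap. Two steps: reverse the string, then apply a Caesar shift of +4.
Reversing it on isreg: shift back: i−4=e, s−4=o, r−4=n, e−4=a, g−4=c → eonac; then reverse → canoe.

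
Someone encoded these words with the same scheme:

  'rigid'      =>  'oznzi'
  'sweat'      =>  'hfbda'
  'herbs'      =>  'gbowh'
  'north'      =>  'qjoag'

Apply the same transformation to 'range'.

odqnb

Treating letters as 0–25, the rule is x ↦ 19x + 3 (mod 26).
Applying it to range: r(17)→19·17+3≡14=o; a(0)→19·0+3≡3=d; n(13)→19·13+3≡16=q; g(6)→19·6+3≡13=n; e(4)→19·4+3≡1=b (all mod 26).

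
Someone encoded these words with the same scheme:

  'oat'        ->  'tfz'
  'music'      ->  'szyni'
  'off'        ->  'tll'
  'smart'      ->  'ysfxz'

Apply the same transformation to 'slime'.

yrnsj

The shift depends on letter class: consonant t→z is +6, but vowel o→t is +5. Vowels shift forward by 5 and consonants shift forward by 6.
For slime: s(cons)+6=y, l(cons)+6=r, i(vowel)+5=n, m(cons)+6=s, e(vowel)+5=j.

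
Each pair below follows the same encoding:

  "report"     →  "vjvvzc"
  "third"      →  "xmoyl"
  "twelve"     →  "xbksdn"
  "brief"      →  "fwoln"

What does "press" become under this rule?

twkza

In report: r→v is +4, e→j is +5, p→v is +6, o→v is +7 — the shift increases by 1 each position. Letter i (0-indexed) is shifted by i+4, so successive shifts are 4, 5, 6, ….
On press: p+4=t, r+5=w, e+6=k, s+7=z, s+8=a.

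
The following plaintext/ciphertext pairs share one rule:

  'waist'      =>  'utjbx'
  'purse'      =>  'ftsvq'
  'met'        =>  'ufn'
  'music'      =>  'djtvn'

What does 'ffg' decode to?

The output letters match the input read backwards, each shifted +1: waist reversed is tsiaw. Read the word backwards and shift each letter +1.
Reversing it on ffg: shift back: f−1=e, f−1=e, g−1=f → eef; then reverse → fee.

fee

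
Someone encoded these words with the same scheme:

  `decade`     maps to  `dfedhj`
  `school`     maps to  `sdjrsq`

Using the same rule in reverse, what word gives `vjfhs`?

Letter i (0-indexed) is shifted by i+0, so successive shifts are 0, 1, 2, ….
Reversing it on vjfhs: v−0=v, j−1=i, f−2=d, h−3=e, s−4=o.

video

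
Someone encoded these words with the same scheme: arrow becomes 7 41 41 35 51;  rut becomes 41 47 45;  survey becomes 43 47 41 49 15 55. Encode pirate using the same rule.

a(#1)→7 and r(#18)→41: differences scale by 2, so n = 2·pos + 5. The formula is n = 2×(alphabet index, a=1) + 5.
Applying it to pirate: p=16→37, i=9→23, r=18→41, a=1→7, t=20→45, e=5→15.

37 23 41 7 45 15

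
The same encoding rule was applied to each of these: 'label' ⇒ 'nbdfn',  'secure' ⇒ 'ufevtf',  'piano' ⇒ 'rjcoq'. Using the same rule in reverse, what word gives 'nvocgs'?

lumber

It's a Vigenère-style cipher with numeric key [2,1]: position i shifts by key[i mod 2].
Undoing it on nvocgs: n−2=l, v−1=u, o−2=m, c−1=b, g−2=e, s−1=r.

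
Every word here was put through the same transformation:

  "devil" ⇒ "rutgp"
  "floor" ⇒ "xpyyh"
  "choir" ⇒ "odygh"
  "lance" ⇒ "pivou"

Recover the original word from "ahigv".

d(3)→r(17) and e(4)→u(20) fit y≡3x+8 (mod 26); the inverse of 3 mod 26 is 9. Each letter's alphabet position (a=0..z=25) is mapped through 3·x+8 mod 26 — an affine cipher.
Reversing it on ahigv: a(0)→9·(0−8)≡6=g; h(7)→9·(7−8)≡17=r; i(8)→9·(8−8)≡0=a; g(6)→9·(6−8)≡8=i; v(21)→9·(21−8)≡13=n (all mod 26).

grain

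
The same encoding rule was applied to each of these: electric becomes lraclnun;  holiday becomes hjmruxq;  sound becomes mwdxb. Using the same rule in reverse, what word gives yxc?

top

The output letters match the input read backwards, each shifted +9: electric reversed is cirtcele. The word is reversed, then every letter is shifted forward by 9.
Reversing it on yxc: shift back: y−9=p, x−9=o, c−9=t → pot; then reverse → top.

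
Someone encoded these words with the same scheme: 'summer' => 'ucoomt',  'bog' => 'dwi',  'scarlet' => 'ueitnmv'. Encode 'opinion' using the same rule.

wrqpqwp

The shift depends on letter class: consonant s→u is +2, but vowel u→c is +8. Two shifts are in play — +8 for a/e/i/o/u, +2 for every other letter.
On opinion: o(vowel)+8=w, p(cons)+2=r, i(vowel)+8=q, n(cons)+2=p, i(vowel)+8=q, o(vowel)+8=w, n(cons)+2=p.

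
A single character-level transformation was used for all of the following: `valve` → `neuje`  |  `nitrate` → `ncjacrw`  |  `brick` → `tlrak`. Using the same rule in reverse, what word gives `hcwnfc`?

twenty

The output letters match the input read backwards, each shifted +9: valve reversed is evlav. The word is reversed, then every letter is shifted forward by 9.
Decoding hcwnfc: shift back: h−9=y, c−9=t, w−9=n, n−9=e, f−9=w, c−9=t → ytnewt; then reverse → twenty.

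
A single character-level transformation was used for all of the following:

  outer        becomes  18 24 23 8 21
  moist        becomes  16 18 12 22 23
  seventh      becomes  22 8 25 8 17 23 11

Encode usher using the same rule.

o is letter #15 and maps to 18: an offset of 3. Each letter is replaced by its alphabet position (a=1..z=26) + 3.
For usher: u=21→24, s=19→22, h=8→11, e=5→8, r=18→21.

24 22 11 8 21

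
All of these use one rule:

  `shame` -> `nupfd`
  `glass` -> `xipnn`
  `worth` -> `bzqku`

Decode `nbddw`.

s(18)→n(13) and h(7)→u(20) fit y≡23x+15 (mod 26); the inverse of 23 mod 26 is 17. This is an affine cipher: with a=0,…,z=25, each position x becomes (23x+15) mod 26.
Decoding nbddw: n(13)→17·(13−15)≡18=s; b(1)→17·(1−15)≡22=w; d(3)→17·(3−15)≡4=e; d(3)→17·(3−15)≡4=e; w(22)→17·(22−15)≡15=p (all mod 26).

sweep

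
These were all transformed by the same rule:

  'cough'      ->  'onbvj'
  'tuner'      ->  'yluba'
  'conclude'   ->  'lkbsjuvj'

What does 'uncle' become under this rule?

lsjub

Read the word backwards and shift each letter +7.
Applying it to uncle: reverse → elcnu; then shift: e+7=l, l+7=s, c+7=j, n+7=u, u+7=b.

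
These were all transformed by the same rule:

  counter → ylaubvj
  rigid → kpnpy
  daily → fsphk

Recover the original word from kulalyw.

The output letters match the input read backwards, each shifted +7: counter reversed is retnuoc. The word is reversed, then every letter is shifted forward by 7.
Reversing it on kulalyw: shift back: k−7=d, u−7=n, l−7=e, a−7=t, l−7=e, y−7=r, w−7=p → dneterp; then reverse → pretend.

pretend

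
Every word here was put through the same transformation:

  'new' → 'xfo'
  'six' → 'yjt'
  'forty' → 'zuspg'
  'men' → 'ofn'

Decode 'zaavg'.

The output letters match the input read backwards, each shifted +1: new reversed is wen. The word is reversed, then every letter is shifted forward by 1.
Decoding zaavg: shift back: z−1=y, a−1=z, a−1=z, v−1=u, g−1=f → yzzuf; then reverse → fuzzy.

fuzzy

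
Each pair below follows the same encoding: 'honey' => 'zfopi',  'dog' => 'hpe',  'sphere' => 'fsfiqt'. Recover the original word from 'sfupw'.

The output letters match the input read backwards, each shifted +1: honey reversed is yenoh. The word is reversed, then every letter is shifted forward by 1.
Reversing it on sfupw: shift back: s−1=r, f−1=e, u−1=t, p−1=o, w−1=v → retov; then reverse → voter.

voter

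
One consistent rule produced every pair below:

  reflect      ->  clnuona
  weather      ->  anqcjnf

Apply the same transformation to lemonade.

The output letters match the input read backwards, each shifted +9: reflect reversed is tcelfer. Two steps: reverse the string, then apply a Caesar shift of +9.
On lemonade: reverse → edanomel; then shift: e+9=n, d+9=m, a+9=j, n+9=w, o+9=x, m+9=v, e+9=n, l+9=u.

nmjwxvnu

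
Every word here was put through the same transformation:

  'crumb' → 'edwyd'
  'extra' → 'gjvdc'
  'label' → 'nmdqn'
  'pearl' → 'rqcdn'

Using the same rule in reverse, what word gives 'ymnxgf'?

wallet

Shifts by position in crumb: pos 0: c→e (+2), pos 1: r→d (+12), pos 2: u→w (+2), pos 3: m→y (+12) — repeating every 2. The shifts repeat in a cycle of length 2: positions 0,1,… shift by +2, +12, then the pattern repeats.
Reversing it on ymnxgf: y−2=w, m−12=a, n−2=l, x−12=l, g−2=e, f−12=t.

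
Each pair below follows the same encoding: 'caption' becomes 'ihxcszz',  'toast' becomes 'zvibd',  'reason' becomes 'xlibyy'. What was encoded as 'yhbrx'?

satin

In caption: c→i is +6, a→h is +7, p→x is +8, t→c is +9 — the shift increases by 1 each position. The shift increases by 1 at each position, starting from +6: 6, 7, 8, ….
Undoing it on yhbrx: y−6=s, h−7=a, b−8=t, r−9=i, x−10=n.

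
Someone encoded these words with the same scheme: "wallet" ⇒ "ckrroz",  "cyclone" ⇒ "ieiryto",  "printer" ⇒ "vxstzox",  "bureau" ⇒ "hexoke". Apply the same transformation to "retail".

xozksr

The shift depends on letter class: consonant w→c is +6, but vowel a→k is +10. The rule splits by letter class: vowels +10, consonants +6.
Applying it to retail: r(cons)+6=x, e(vowel)+10=o, t(cons)+6=z, a(vowel)+10=k, i(vowel)+10=s, l(cons)+6=r.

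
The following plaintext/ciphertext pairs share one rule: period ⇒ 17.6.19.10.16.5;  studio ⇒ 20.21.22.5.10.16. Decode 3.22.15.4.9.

p is letter #16 and maps to 17: an offset of 1. Each letter is replaced by its alphabet position (a=1..z=26) + 1.
Reversing it on 3.22.15.4.9: 3→(3−1)÷1=2=b, 22→(22−1)÷1=21=u, 15→(15−1)÷1=14=n, 4→(4−1)÷1=3=c, 9→(9−1)÷1=8=h.

bunch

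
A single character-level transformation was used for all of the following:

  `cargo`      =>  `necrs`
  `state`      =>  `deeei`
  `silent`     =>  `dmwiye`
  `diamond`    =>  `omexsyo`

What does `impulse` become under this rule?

mxaywdi

The shift depends on letter class: consonant c→n is +11, but vowel a→e is +4. Vowels shift forward by 4 and consonants shift forward by 11.
For impulse: i(vowel)+4=m, m(cons)+11=x, p(cons)+11=a, u(vowel)+4=y, l(cons)+11=w, s(cons)+11=d, e(vowel)+4=i.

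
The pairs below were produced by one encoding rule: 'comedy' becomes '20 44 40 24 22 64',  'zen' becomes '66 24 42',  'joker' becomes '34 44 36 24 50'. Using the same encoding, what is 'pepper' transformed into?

c(#3)→20 and o(#15)→44: differences scale by 2, so n = 2·pos + 14. Each letter becomes 2×(its alphabet position, a=1..z=26) + 14.
For pepper: p=16→46, e=5→24, p=16→46, p=16→46, e=5→24, r=18→50.

46 24 46 46 24 50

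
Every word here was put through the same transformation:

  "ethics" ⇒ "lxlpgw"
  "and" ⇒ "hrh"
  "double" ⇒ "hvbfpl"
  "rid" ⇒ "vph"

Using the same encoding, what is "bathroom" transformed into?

fhxlvvvq

The shift depends on letter class: consonant t→x is +4, but vowel e→l is +7. Two shifts are in play — +7 for a/e/i/o/u, +4 for every other letter.
For bathroom: b(cons)+4=f, a(vowel)+7=h, t(cons)+4=x, h(cons)+4=l, r(cons)+4=v, o(vowel)+7=v, o(vowel)+7=v, m(cons)+4=q.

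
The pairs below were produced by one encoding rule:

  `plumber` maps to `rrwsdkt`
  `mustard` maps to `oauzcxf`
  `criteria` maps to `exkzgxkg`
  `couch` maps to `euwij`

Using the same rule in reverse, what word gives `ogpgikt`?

Shifts by position in plumber: pos 0: p→r (+2), pos 1: l→r (+6), pos 2: u→w (+2), pos 3: m→s (+6) — repeating every 2. It's a Vigenère-style cipher with numeric key [2,6]: position i shifts by key[i mod 2].
Reversing it on ogpgikt: o−2=m, g−6=a, p−2=n, g−6=a, i−2=g, k−6=e, t−2=r.

manager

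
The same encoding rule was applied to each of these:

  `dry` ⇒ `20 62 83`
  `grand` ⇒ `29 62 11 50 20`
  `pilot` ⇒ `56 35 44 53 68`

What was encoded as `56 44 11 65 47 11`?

plasma

Each letter becomes 3×(its alphabet position, a=1..z=26) + 8.
Decoding 56 44 11 65 47 11: 56→(56−8)÷3=16=p, 44→(44−8)÷3=12=l, 11→(11−8)÷3=1=a, 65→(65−8)÷3=19=s, 47→(47−8)÷3=13=m, 11→(11−8)÷3=1=a.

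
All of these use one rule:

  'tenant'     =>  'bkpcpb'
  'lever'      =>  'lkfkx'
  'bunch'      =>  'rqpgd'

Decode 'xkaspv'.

remind

t(19)→b(1) and e(4)→k(10) fit y≡15x+2 (mod 26); the inverse of 15 mod 26 is 7. Treating letters as 0–25, the rule is x ↦ 15x + 2 (mod 26).
Reversing it on xkaspv: x(23)→7·(23−2)≡17=r; k(10)→7·(10−2)≡4=e; a(0)→7·(0−2)≡12=m; s(18)→7·(18−2)≡8=i; p(15)→7·(15−2)≡13=n; v(21)→7·(21−2)≡3=d (all mod 26).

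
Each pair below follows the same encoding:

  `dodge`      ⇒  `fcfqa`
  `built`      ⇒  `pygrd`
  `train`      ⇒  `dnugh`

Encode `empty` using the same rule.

This is an affine cipher: with a=0,…,z=25, each position x becomes (21x+20) mod 26.
For empty: e(4)→21·4+20≡0=a; m(12)→21·12+20≡12=m; p(15)→21·15+20≡23=x; t(19)→21·19+20≡3=d; y(24)→21·24+20≡4=e (all mod 26).

amxde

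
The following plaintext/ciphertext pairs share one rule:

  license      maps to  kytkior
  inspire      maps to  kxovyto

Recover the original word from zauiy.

scout

The output letters match the input read backwards, each shifted +6: license reversed is esnecil. Read the word backwards and shift each letter +6.
Reversing it on zauiy: shift back: z−6=t, a−6=u, u−6=o, i−6=c, y−6=s → tuocs; then reverse → scout.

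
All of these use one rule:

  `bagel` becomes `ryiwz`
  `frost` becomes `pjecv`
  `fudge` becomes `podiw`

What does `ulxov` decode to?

input

b(1)→r(17) and a(0)→y(24) fit y≡19x+24 (mod 26); the inverse of 19 mod 26 is 11. Treating letters as 0–25, the rule is x ↦ 19x + 24 (mod 26).
Reversing it on ulxov: u(20)→11·(20−24)≡8=i; l(11)→11·(11−24)≡13=n; x(23)→11·(23−24)≡15=p; o(14)→11·(14−24)≡20=u; v(21)→11·(21−24)≡19=t (all mod 26).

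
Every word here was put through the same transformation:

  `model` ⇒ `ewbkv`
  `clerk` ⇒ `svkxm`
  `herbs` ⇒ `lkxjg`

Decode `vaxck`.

large

m(12)→e(4) and o(14)→w(22) fit y≡9x+0 (mod 26); the inverse of 9 mod 26 is 3. Each letter's alphabet position (a=0..z=25) is mapped through 9·x+0 mod 26 — an affine cipher.
Decoding vaxck: v(21)→3·(21−0)≡11=l; a(0)→3·(0−0)≡0=a; x(23)→3·(23−0)≡17=r; c(2)→3·(2−0)≡6=g; k(10)→3·(10−0)≡4=e (all mod 26).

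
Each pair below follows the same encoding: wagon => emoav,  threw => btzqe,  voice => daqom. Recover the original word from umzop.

It's a Vigenère-style cipher with numeric key [8,12]: position i shifts by key[i mod 2].
Decoding umzop: u−8=m, m−12=a, z−8=r, o−12=c, p−8=h.

march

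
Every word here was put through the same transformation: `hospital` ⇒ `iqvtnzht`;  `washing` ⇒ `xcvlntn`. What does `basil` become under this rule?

ccvmq

In hospital: h→i is +1, o→q is +2, s→v is +3, p→t is +4 — the shift increases by 1 each position. The shift increases by 1 at each position, starting from +1: 1, 2, 3, ….
Applying it to basil: b+1=c, a+2=c, s+3=v, i+4=m, l+5=q.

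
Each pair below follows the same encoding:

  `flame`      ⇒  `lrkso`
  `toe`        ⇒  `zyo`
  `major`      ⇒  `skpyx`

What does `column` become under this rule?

iyrest

The shift depends on letter class: consonant f→l is +6, but vowel a→k is +10. Vowels shift forward by 10 and consonants shift forward by 6.
On column: c(cons)+6=i, o(vowel)+10=y, l(cons)+6=r, u(vowel)+10=e, m(cons)+6=s, n(cons)+6=t.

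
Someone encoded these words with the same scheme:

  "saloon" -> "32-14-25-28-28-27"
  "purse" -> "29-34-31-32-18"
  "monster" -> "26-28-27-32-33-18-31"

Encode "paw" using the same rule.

s is letter #19 and maps to 32: an offset of 13. Each letter is replaced by its alphabet position (a=1..z=26) + 13.
On paw: p=16→29, a=1→14, w=23→36.

29-14-36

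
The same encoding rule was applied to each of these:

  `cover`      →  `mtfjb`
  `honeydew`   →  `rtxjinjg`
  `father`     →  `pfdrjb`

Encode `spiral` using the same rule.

cznbfv

The shift depends on letter class: consonant c→m is +10, but vowel o→t is +5. The rule splits by letter class: vowels +5, consonants +10.
On spiral: s(cons)+10=c, p(cons)+10=z, i(vowel)+5=n, r(cons)+10=b, a(vowel)+5=f, l(cons)+10=v.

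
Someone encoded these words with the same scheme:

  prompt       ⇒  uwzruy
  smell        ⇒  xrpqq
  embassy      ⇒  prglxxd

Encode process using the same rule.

uwzhpxx

The shift depends on letter class: consonant p→u is +5, but vowel o→z is +11. Two shifts are in play — +11 for a/e/i/o/u, +5 for every other letter.
Applying it to process: p(cons)+5=u, r(cons)+5=w, o(vowel)+11=z, c(cons)+5=h, e(vowel)+11=p, s(cons)+5=x, s(cons)+5=x.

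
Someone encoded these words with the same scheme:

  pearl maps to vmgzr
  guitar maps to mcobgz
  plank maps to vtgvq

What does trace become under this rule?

Shifts by position in pearl: pos 0: p→v (+6), pos 1: e→m (+8), pos 2: a→g (+6), pos 3: r→z (+8) — repeating every 2. The shifts repeat in a cycle of length 2: positions 0,1,… shift by +6, +8, then the pattern repeats.
For trace: t+6=z, r+8=z, a+6=g, c+8=k, e+6=k.

zzgkk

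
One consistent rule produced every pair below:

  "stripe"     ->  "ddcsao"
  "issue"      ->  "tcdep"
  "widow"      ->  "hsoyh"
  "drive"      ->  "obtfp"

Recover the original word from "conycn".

record

Shifts by position in stripe: pos 0: s→d (+11), pos 1: t→d (+10), pos 2: r→c (+11), pos 3: i→s (+10) — repeating every 2. A repeating key of period 2 is used — shifts +11, +10 over and over.
Decoding conycn: c−11=r, o−10=e, n−11=c, y−10=o, c−11=r, n−10=d.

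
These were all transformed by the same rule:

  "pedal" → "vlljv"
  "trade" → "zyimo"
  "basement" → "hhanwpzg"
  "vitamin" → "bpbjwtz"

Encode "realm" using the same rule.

xliuw

In pedal: p→v is +6, e→l is +7, d→l is +8, a→j is +9 — the shift increases by 1 each position. Letter i (0-indexed) is shifted by i+6, so successive shifts are 6, 7, 8, ….
Applying it to realm: r+6=x, e+7=l, a+8=i, l+9=u, m+10=w.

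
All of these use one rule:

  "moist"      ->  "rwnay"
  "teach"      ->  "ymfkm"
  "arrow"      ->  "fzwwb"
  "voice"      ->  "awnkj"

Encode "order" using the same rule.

It's a Vigenère-style cipher with numeric key [5,8]: position i shifts by key[i mod 2].
Applying it to order: o+5=t, r+8=z, d+5=i, e+8=m, r+5=w.

tzimw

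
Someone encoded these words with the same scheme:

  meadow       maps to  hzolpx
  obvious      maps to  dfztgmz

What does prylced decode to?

strange

The output letters match the input read backwards, each shifted +11: meadow reversed is wodaem. Read the word backwards and shift each letter +11.
Undoing it on prylced: shift back: p−11=e, r−11=g, y−11=n, l−11=a, c−11=r, e−11=t, d−11=s → egnarts; then reverse → strange.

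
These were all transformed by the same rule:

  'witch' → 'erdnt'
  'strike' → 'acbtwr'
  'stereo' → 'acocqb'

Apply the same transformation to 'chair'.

kqktd

In witch: w→e is +8, i→r is +9, t→d is +10, c→n is +11 — the shift increases by 1 each position. Letter i (0-indexed) is shifted by i+8, so successive shifts are 8, 9, 10, ….
On chair: c+8=k, h+9=q, a+10=k, i+11=t, r+12=d.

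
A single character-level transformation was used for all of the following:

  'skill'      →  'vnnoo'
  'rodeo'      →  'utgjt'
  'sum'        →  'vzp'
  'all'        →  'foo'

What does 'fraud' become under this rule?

iufzg

The shift depends on letter class: consonant s→v is +3, but vowel i→n is +5. The rule splits by letter class: vowels +5, consonants +3.
On fraud: f(cons)+3=i, r(cons)+3=u, a(vowel)+5=f, u(vowel)+5=z, d(cons)+3=g.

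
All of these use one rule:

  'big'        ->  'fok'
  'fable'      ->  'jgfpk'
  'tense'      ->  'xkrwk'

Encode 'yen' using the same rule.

ckr

Vowels shift forward by 6 and consonants shift forward by 4.
On yen: y(cons)+4=c, e(vowel)+6=k, n(cons)+4=r.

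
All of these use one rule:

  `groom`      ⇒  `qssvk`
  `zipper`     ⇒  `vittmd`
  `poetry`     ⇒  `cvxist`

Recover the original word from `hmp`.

The output letters match the input read backwards, each shifted +4: groom reversed is moorg. Two steps: reverse the string, then apply a Caesar shift of +4.
Undoing it on hmp: shift back: h−4=d, m−4=i, p−4=l → dil; then reverse → lid.

lid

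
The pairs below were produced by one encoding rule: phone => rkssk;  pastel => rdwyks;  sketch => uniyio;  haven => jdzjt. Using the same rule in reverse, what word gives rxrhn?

punch

The shift increases by 1 at each position, starting from +2: 2, 3, 4, ….
Undoing it on rxrhn: r−2=p, x−3=u, r−4=n, h−5=c, n−6=h.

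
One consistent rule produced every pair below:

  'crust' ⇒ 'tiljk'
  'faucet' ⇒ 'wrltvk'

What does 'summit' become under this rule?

jlddzk

It's a constant shift of +17 (ROT17).
For summit: s+17=j, u+17=l, m+17=d, m+17=d, i+17=z, t+17=k.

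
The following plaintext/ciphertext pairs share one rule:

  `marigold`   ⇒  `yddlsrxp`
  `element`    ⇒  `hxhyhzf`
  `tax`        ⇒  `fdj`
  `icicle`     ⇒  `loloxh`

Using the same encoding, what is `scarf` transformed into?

eoddr

Vowels shift forward by 3 and consonants shift forward by 12.
Applying it to scarf: s(cons)+12=e, c(cons)+12=o, a(vowel)+3=d, r(cons)+12=d, f(cons)+12=r.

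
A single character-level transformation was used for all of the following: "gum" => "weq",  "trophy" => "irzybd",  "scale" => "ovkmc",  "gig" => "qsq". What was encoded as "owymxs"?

income

The output letters match the input read backwards, each shifted +10: gum reversed is mug. The word is reversed, then every letter is shifted forward by 10.
Decoding owymxs: shift back: o−10=e, w−10=m, y−10=o, m−10=c, x−10=n, s−10=i → emocni; then reverse → income.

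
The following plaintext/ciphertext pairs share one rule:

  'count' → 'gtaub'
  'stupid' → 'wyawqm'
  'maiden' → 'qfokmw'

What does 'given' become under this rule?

knblv

The shift increases by 1 at each position, starting from +4: 4, 5, 6, ….
Applying it to given: g+4=k, i+5=n, v+6=b, e+7=l, n+8=v.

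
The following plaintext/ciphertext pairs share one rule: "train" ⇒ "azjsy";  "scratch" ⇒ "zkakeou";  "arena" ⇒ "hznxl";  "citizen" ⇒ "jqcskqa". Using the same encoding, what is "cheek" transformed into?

jpnov

In train: t→a is +7, r→z is +8, a→j is +9, i→s is +10 — the shift increases by 1 each position. Each letter shifts forward by (position + 7), i.e. 7, 8, 9, … — the shift grows by one for each successive letter.
Applying it to cheek: c+7=j, h+8=p, e+9=n, e+10=o, k+11=v.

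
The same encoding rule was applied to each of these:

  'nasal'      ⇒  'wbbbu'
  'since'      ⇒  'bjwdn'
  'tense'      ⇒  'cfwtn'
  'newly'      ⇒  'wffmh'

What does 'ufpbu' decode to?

legal

Shifts by position in nasal: pos 0: n→w (+9), pos 1: a→b (+1), pos 2: s→b (+9), pos 3: a→b (+1) — repeating every 2. The shifts repeat in a cycle of length 2: positions 0,1,… shift by +9, +1, then the pattern repeats.
Undoing it on ufpbu: u−9=l, f−1=e, p−9=g, b−1=a, u−9=l.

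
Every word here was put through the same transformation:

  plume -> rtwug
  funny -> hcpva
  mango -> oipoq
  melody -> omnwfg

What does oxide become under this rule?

qfklg

Shifts by position in plume: pos 0: p→r (+2), pos 1: l→t (+8), pos 2: u→w (+2), pos 3: m→u (+8) — repeating every 2. The shifts repeat in a cycle of length 2: positions 0,1,… shift by +2, +8, then the pattern repeats.
On oxide: o+2=q, x+8=f, i+2=k, d+8=l, e+2=g.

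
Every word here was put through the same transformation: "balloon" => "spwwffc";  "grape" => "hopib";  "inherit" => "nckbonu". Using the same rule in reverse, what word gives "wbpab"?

Treating letters as 0–25, the rule is x ↦ 3x + 15 (mod 26).
Undoing it on wbpab: w(22)→9·(22−15)≡11=l; b(1)→9·(1−15)≡4=e; p(15)→9·(15−15)≡0=a; a(0)→9·(0−15)≡21=v; b(1)→9·(1−15)≡4=e (all mod 26).

leave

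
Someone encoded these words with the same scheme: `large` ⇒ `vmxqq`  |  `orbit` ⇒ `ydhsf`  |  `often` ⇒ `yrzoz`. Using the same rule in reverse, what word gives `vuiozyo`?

Shifts by position in large: pos 0: l→v (+10), pos 1: a→m (+12), pos 2: r→x (+6), pos 3: g→q (+10), pos 4: e→q (+12) — repeating every 3. It's a Vigenère-style cipher with numeric key [10,12,6]: position i shifts by key[i mod 3].
Reversing it on vuiozyo: v−10=l, u−12=i, i−6=c, o−10=e, z−12=n, y−6=s, o−10=e.

license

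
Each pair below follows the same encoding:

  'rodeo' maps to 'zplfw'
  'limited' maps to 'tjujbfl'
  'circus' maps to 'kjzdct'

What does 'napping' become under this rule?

Shifts by position in rodeo: pos 0: r→z (+8), pos 1: o→p (+1), pos 2: d→l (+8), pos 3: e→f (+1) — repeating every 2. A repeating key of period 2 is used — shifts +8, +1 over and over.
On napping: n+8=v, a+1=b, p+8=x, p+1=q, i+8=q, n+1=o, g+8=o.

vbxqqoo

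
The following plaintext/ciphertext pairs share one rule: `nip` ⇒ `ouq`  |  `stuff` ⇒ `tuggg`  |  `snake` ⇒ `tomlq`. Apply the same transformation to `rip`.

suq

The rule splits by letter class: vowels +12, consonants +1.
For rip: r(cons)+1=s, i(vowel)+12=u, p(cons)+1=q.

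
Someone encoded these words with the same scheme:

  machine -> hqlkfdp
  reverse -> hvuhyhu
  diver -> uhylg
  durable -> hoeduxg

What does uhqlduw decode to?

Two steps: reverse the string, then apply a Caesar shift of +3.
Undoing it on uhqlduw: shift back: u−3=r, h−3=e, q−3=n, l−3=i, d−3=a, u−3=r, w−3=t → reniart; then reverse → trainer.

trainer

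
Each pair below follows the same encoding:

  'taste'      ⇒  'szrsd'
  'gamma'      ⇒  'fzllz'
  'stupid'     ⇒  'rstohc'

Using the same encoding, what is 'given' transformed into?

Every letter moves 25 places later in the alphabet, wrapping around z→a.
For given: g+25=f, i+25=h, v+25=u, e+25=d, n+25=m.

fhudm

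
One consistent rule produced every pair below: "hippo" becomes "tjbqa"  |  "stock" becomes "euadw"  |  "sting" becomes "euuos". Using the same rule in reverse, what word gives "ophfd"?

Shifts by position in hippo: pos 0: h→t (+12), pos 1: i→j (+1), pos 2: p→b (+12), pos 3: p→q (+1) — repeating every 2. It's a Vigenère-style cipher with numeric key [12,1]: position i shifts by key[i mod 2].
Decoding ophfd: o−12=c, p−1=o, h−12=v, f−1=e, d−12=r.

cover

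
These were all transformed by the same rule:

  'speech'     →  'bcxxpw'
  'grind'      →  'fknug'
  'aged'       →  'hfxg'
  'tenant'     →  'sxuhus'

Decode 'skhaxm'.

s(18)→b(1) and p(15)→c(2) fit y≡17x+7 (mod 26); the inverse of 17 mod 26 is 23. This is an affine cipher: with a=0,…,z=25, each position x becomes (17x+7) mod 26.
Reversing it on skhaxm: s(18)→23·(18−7)≡19=t; k(10)→23·(10−7)≡17=r; h(7)→23·(7−7)≡0=a; a(0)→23·(0−7)≡21=v; x(23)→23·(23−7)≡4=e; m(12)→23·(12−7)≡11=l (all mod 26).

travel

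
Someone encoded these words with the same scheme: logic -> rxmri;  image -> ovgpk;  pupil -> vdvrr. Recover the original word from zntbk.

tense

A repeating key of period 2 is used — shifts +6, +9 over and over.
Reversing it on zntbk: z−6=t, n−9=e, t−6=n, b−9=s, k−6=e.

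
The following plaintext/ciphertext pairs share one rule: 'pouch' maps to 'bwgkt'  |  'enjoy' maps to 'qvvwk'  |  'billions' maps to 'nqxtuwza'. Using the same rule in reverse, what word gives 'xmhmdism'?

Shifts by position in pouch: pos 0: p→b (+12), pos 1: o→w (+8), pos 2: u→g (+12), pos 3: c→k (+8) — repeating every 2. It's a Vigenère-style cipher with numeric key [12,8]: position i shifts by key[i mod 2].
Decoding xmhmdism: x−12=l, m−8=e, h−12=v, m−8=e, d−12=r, i−8=a, s−12=g, m−8=e.

leverage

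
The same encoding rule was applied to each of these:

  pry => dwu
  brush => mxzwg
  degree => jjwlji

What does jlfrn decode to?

The output letters match the input read backwards, each shifted +5: pry reversed is yrp. The word is reversed, then every letter is shifted forward by 5.
Reversing it on jlfrn: shift back: j−5=e, l−5=g, f−5=a, r−5=m, n−5=i → egami; then reverse → image.

image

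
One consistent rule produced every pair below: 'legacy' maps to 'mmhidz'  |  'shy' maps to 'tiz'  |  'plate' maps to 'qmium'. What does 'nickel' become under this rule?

Two shifts are in play — +8 for a/e/i/o/u, +1 for every other letter.
For nickel: n(cons)+1=o, i(vowel)+8=q, c(cons)+1=d, k(cons)+1=l, e(vowel)+8=m, l(cons)+1=m.

oqdlmm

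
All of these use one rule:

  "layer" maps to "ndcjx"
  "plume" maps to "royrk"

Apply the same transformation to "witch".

ylxhn

In layer: l→n is +2, a→d is +3, y→c is +4, e→j is +5 — the shift increases by 1 each position. The shift increases by 1 at each position, starting from +2: 2, 3, 4, ….
On witch: w+2=y, i+3=l, t+4=x, c+5=h, h+6=n.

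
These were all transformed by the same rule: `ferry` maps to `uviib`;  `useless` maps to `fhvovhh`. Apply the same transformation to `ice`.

Each letter is replaced by its mirror in the alphabet: a↔z, b↔y, c↔x, and so on (the Atbash cipher).
On ice: i↔r, c↔x, e↔v.

rxv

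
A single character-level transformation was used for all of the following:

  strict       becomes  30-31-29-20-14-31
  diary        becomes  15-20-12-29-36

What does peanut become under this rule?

27-16-12-25-32-31

Each letter is replaced by its alphabet position (a=1..z=26) + 11.
Applying it to peanut: p=16→27, e=5→16, a=1→12, n=14→25, u=21→32, t=20→31.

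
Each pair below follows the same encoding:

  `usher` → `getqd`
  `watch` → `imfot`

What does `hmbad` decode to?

Compare letters: u→g is +12, s→e is +12, h→t is +12 — a constant shift. It's a constant shift of +12 (ROT12).
Reversing it on hmbad: h−12=v, m−12=a, b−12=p, a−12=o, d−12=r.

vapor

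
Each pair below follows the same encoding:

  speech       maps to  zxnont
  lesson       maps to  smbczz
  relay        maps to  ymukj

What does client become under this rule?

In speech: s→z is +7, p→x is +8, e→n is +9, e→o is +10 — the shift increases by 1 each position. Each letter shifts forward by (position + 7), i.e. 7, 8, 9, … — the shift grows by one for each successive letter.
Applying it to client: c+7=j, l+8=t, i+9=r, e+10=o, n+11=y, t+12=f.

jtroyf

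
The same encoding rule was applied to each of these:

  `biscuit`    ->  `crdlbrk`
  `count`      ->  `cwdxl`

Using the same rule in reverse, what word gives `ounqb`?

shelf

Read the word backwards and shift each letter +9.
Decoding ounqb: shift back: o−9=f, u−9=l, n−9=e, q−9=h, b−9=s → flehs; then reverse → shelf.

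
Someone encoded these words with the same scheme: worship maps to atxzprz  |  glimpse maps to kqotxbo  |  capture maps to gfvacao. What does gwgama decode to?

In worship: w→a is +4, o→t is +5, r→x is +6, s→z is +7 — the shift increases by 1 each position. Each letter shifts forward by (position + 4), i.e. 4, 5, 6, … — the shift grows by one for each successive letter.
Reversing it on gwgama: g−4=c, w−5=r, g−6=a, a−7=t, m−8=e, a−9=r.

crater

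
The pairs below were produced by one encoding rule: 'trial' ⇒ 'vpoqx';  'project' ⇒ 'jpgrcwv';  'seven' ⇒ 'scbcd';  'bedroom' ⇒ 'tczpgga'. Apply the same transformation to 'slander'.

sxqdzcp

t(19)→v(21) and r(17)→p(15) fit y≡3x+16 (mod 26); the inverse of 3 mod 26 is 9. Treating letters as 0–25, the rule is x ↦ 3x + 16 (mod 26).
For slander: s(18)→3·18+16≡18=s; l(11)→3·11+16≡23=x; a(0)→3·0+16≡16=q; n(13)→3·13+16≡3=d; d(3)→3·3+16≡25=z; e(4)→3·4+16≡2=c; r(17)→3·17+16≡15=p (all mod 26).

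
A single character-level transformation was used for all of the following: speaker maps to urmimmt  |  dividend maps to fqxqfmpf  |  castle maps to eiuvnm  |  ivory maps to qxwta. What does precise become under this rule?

The shift depends on letter class: consonant s→u is +2, but vowel e→m is +8. The rule splits by letter class: vowels +8, consonants +2.
On precise: p(cons)+2=r, r(cons)+2=t, e(vowel)+8=m, c(cons)+2=e, i(vowel)+8=q, s(cons)+2=u, e(vowel)+8=m.

rtmequm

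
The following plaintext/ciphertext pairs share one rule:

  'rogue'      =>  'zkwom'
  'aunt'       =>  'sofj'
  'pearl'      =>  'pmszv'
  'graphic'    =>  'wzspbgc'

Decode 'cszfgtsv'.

carnival

r(17)→z(25) and o(14)→k(10) fit y≡5x+18 (mod 26); the inverse of 5 mod 26 is 21. Treating letters as 0–25, the rule is x ↦ 5x + 18 (mod 26).
Reversing it on cszfgtsv: c(2)→21·(2−18)≡2=c; s(18)→21·(18−18)≡0=a; z(25)→21·(25−18)≡17=r; f(5)→21·(5−18)≡13=n; g(6)→21·(6−18)≡8=i; t(19)→21·(19−18)≡21=v; s(18)→21·(18−18)≡0=a; v(21)→21·(21−18)≡11=l (all mod 26).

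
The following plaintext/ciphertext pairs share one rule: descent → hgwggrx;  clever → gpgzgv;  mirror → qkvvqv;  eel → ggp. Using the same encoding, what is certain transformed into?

The shift depends on letter class: consonant d→h is +4, but vowel e→g is +2. Vowels shift forward by 2 and consonants shift forward by 4.
For certain: c(cons)+4=g, e(vowel)+2=g, r(cons)+4=v, t(cons)+4=x, a(vowel)+2=c, i(vowel)+2=k, n(cons)+4=r.

ggvxckr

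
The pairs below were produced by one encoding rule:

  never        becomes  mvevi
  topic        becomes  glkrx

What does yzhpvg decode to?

Each pair mirrors across the alphabet (n↔m, e↔v, v↔e): positions sum to 25. Each letter is replaced by its mirror in the alphabet: a↔z, b↔y, c↔x, and so on (the Atbash cipher).
Reversing it on yzhpvg: y↔b, z↔a, h↔s, p↔k, v↔e, g↔t.

basket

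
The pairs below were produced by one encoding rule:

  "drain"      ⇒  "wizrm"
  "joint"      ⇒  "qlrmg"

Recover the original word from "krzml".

piano

This is the alphabet-reversal cipher (Atbash): a becomes z, b becomes y, etc.
Reversing it on krzml: k↔p, r↔i, z↔a, m↔n, l↔o.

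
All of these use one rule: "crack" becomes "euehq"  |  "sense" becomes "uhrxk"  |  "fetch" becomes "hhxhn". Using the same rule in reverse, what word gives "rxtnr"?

pupil

In crack: c→e is +2, r→u is +3, a→e is +4, c→h is +5 — the shift increases by 1 each position. The shift increases by 1 at each position, starting from +2: 2, 3, 4, ….
Undoing it on rxtnr: r−2=p, x−3=u, t−4=p, n−5=i, r−6=l.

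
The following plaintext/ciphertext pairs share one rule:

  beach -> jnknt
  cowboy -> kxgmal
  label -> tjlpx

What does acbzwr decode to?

In beach: b→j is +8, e→n is +9, a→k is +10, c→n is +11 — the shift increases by 1 each position. The shift increases by 1 at each position, starting from +8: 8, 9, 10, ….
Reversing it on acbzwr: a−8=s, c−9=t, b−10=r, z−11=o, w−12=k, r−13=e.

stroke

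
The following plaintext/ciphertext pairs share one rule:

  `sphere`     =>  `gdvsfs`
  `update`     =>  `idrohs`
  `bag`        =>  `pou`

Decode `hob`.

This is a Caesar cipher with shift 14.
Decoding hob: h−14=t, o−14=a, b−14=n.

tan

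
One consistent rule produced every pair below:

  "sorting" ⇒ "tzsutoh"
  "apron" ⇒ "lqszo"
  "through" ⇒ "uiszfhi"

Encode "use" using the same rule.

ftp

The shift depends on letter class: consonant s→t is +1, but vowel o→z is +11. Two shifts are in play — +11 for a/e/i/o/u, +1 for every other letter.
On use: u(vowel)+11=f, s(cons)+1=t, e(vowel)+11=p.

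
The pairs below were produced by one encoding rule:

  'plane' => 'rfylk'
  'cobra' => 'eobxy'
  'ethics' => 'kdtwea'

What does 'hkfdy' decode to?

p(15)→r(17) and l(11)→f(5) fit y≡3x+24 (mod 26); the inverse of 3 mod 26 is 9. This is an affine cipher: with a=0,…,z=25, each position x becomes (3x+24) mod 26.
Undoing it on hkfdy: h(7)→9·(7−24)≡3=d; k(10)→9·(10−24)≡4=e; f(5)→9·(5−24)≡11=l; d(3)→9·(3−24)≡19=t; y(24)→9·(24−24)≡0=a (all mod 26).

delta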